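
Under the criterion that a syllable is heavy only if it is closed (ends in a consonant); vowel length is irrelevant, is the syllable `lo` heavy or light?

light

`lo`: short vowel, open (no coda). Open (no coda) → light.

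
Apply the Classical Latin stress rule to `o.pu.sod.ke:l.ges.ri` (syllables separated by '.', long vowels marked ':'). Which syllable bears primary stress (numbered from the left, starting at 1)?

5

Classical Latin: stress the penult if heavy (long vowel or closed), else the antepenult.
Weights: 4 ke:l H, 5 ges H, 6 ri L.
The penult (syllable 5, ges) is heavy, so it takes stress.
Stress on syllable 5: o.pu.sod.ke:l.ˈges.ri.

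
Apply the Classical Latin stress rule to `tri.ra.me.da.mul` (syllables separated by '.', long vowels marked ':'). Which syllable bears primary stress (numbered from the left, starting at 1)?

3

Classical Latin: stress the penult if heavy (long vowel or closed), else the antepenult.
Weights: 3 me L, 4 da L, 5 mul H.
The penult (syllable 4, da) is light, so stress falls on the antepenult (syllable 3, me).
Stress on syllable 3: tri.ra.ˈme.da.mul.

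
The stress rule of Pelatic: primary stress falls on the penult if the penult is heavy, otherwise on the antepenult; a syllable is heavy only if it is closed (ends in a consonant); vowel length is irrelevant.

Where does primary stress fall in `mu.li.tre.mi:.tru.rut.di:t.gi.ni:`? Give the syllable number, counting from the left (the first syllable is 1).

Weights: 7 di:t H, 8 gi L, 9 ni: L.
The penult (syllable 8, gi) is light, so stress falls on the antepenult (syllable 7, di:t).
Primary stress: syllable 7 → mu.li.tre.mi:.tru.rut.ˈdi:t.gi.ni:.

7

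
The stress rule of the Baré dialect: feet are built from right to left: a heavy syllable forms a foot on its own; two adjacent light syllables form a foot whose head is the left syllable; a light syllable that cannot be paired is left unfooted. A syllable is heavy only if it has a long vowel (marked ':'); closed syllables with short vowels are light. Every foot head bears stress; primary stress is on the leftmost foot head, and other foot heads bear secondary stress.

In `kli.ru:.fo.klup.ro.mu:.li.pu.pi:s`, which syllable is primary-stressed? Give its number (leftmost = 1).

2

Weights: 1 kli L, 2 ru: H, 3 fo L, 4 klup L, 5 ro L, 6 mu: H, 7 li L, 8 pu L, 9 pi:s H.
Parse right to left (heavy = foot alone; LL = one foot; stranded L unfooted): kli (ˈru:) fo (ˈklup.ro) (ˈmu:) (ˈli.pu) (ˈpi:s).
Foot heads: 2, 4, 6, 7, 9.
Primary stress on the leftmost head = syllable 2.
Primary stress: syllable 2 → kli.ˈru:.fo.klup.ro.mu:.li.pu.pi:s.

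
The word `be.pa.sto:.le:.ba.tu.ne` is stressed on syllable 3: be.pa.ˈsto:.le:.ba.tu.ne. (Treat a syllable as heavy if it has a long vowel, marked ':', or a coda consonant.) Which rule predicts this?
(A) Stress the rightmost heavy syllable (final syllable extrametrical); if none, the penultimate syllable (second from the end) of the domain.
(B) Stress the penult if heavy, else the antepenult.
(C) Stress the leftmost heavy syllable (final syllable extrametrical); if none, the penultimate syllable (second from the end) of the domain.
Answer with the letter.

Rule A → syllable 4 (observed: 3).
Rule B → syllable 5 (observed: 3).
Rule C → syllable 3 ✓.

C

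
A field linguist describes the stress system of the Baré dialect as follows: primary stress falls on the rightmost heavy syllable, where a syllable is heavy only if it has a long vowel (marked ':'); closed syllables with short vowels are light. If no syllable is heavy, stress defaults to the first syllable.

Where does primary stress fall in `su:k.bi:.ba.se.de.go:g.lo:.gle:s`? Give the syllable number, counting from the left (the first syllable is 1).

8

Weights: 1 su:k H, 2 bi: H, 3 ba L, 4 se L, 5 de L, 6 go:g H, 7 lo: H, 8 gle:s H.
Heavy syllables in the domain: 1, 2, 6, 7, 8. The rightmost is syllable 8 (gle:s).
Primary stress: syllable 8 → su:k.bi:.ba.se.de.go:g.lo:.ˈgle:s.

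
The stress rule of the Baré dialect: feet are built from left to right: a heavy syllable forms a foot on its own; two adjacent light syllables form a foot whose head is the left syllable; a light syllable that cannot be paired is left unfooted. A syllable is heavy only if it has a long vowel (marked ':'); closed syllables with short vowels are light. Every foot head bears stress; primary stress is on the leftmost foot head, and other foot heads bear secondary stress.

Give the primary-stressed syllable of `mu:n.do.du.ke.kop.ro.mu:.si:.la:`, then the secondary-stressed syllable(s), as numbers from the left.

Weights: 1 mu:n H, 2 do L, 3 du L, 4 ke L, 5 kop L, 6 ro L, 7 mu: H, 8 si: H, 9 la: H.
Parse left to right (heavy = foot alone; LL = one foot; stranded L unfooted): (ˈmu:n) (ˈdo.du) (ˈke.kop) ro (ˈmu:) (ˈsi:) (ˈla:).
Foot heads: 1, 2, 4, 7, 8, 9.
Primary stress on the leftmost head = syllable 1.
Secondary stress on 2, 4, 7, 8, 9: ˈmu:n.ˌdo.du.ˌke.kop.ro.ˌmu:.ˌsi:.ˌla:.

primary 1, secondary 2, 4, 7, 8, 9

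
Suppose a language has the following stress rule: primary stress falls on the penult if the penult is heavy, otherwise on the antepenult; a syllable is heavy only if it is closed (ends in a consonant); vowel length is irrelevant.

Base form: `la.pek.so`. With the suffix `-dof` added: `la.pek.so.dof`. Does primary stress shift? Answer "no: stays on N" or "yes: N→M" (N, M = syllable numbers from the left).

no: stays on 2

Base `la.pek.so` (3 syllables):
  Weights: 1 la L, 2 pek H, 3 so L.
  The penult (syllable 2, pek) is heavy, so it takes stress.
  → primary stress on syllable 2.
Suffixed `la.pek.so.dof` (4 syllables):
  Weights: 2 pek H, 3 so L, 4 dof H.
  The penult (syllable 3, so) is light, so stress falls on the antepenult (syllable 2, pek).
  → primary stress on syllable 2.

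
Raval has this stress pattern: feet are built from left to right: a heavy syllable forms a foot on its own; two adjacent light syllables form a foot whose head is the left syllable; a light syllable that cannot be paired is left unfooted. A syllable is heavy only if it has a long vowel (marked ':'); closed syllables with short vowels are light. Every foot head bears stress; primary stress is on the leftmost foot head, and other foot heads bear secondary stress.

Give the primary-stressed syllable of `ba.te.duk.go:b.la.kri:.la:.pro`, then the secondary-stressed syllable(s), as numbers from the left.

Weights: 1 ba L, 2 te L, 3 duk L, 4 go:b H, 5 la L, 6 kri: H, 7 la: H, 8 pro L.
Parse left to right (heavy = foot alone; LL = one foot; stranded L unfooted): (ˈba.te) duk (ˈgo:b) la (ˈkri:) (ˈla:) pro.
Foot heads: 1, 4, 6, 7.
Primary stress on the leftmost head = syllable 1.
Secondary stress on 4, 6, 7: ˈba.te.duk.ˌgo:b.la.ˌkri:.ˌla:.pro.

primary 1, secondary 4, 6, 7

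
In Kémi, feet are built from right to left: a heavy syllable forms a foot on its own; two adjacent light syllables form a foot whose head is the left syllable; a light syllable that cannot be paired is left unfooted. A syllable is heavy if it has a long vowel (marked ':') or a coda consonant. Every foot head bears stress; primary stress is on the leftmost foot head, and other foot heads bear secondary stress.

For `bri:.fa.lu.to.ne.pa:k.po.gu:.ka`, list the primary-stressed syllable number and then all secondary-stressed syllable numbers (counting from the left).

primary 1, secondary 2, 4, 6, 8

Weights: 1 bri: H, 2 fa L, 3 lu L, 4 to L, 5 ne L, 6 pa:k H, 7 po L, 8 gu: H, 9 ka L.
Parse right to left (heavy = foot alone; LL = one foot; stranded L unfooted): (ˈbri:) (ˈfa.lu) (ˈto.ne) (ˈpa:k) po (ˈgu:) ka.
Foot heads: 1, 2, 4, 6, 8.
Primary stress on the leftmost head = syllable 1.
Secondary stress on 2, 4, 6, 8: ˈbri:.ˌfa.lu.ˌto.ne.ˌpa:k.po.ˌgu:.ka.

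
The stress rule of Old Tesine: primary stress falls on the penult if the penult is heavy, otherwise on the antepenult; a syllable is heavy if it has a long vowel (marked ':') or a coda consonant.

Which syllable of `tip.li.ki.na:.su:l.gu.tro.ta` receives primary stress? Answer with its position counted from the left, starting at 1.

Weights: 6 gu L, 7 tro L, 8 ta L.
The penult (syllable 7, tro) is light, so stress falls on the antepenult (syllable 6, gu).
Primary stress: syllable 6 → tip.li.ki.na:.su:l.ˈgu.tro.ta.

6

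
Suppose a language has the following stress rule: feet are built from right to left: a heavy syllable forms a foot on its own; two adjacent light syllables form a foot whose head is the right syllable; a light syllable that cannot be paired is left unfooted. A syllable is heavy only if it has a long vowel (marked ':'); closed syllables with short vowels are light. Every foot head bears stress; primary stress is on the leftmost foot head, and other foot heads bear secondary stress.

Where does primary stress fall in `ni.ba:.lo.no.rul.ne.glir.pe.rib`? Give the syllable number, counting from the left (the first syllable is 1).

Weights: 1 ni L, 2 ba: H, 3 lo L, 4 no L, 5 rul L, 6 ne L, 7 glir L, 8 pe L, 9 rib L.
Parse right to left (heavy = foot alone; LL = one foot; stranded L unfooted): ni (ˈba:) lo (no.ˈrul) (ne.ˈglir) (pe.ˈrib).
Foot heads: 2, 5, 7, 9.
Primary stress on the leftmost head = syllable 2.
Primary stress: syllable 2 → ni.ˈba:.lo.no.rul.ne.glir.pe.rib.

2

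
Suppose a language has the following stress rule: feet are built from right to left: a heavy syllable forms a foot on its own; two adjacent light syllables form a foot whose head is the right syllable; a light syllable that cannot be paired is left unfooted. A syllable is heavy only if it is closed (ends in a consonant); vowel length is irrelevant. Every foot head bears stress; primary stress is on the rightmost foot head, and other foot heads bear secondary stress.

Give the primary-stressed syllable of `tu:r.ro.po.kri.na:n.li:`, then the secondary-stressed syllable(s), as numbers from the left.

primary 5, secondary 1, 4

Weights: 1 tu:r H, 2 ro L, 3 po L, 4 kri L, 5 na:n H, 6 li: L.
Parse right to left (heavy = foot alone; LL = one foot; stranded L unfooted): (ˈtu:r) ro (po.ˈkri) (ˈna:n) li:.
Foot heads: 1, 4, 5.
Primary stress on the rightmost head = syllable 5.
Secondary stress on 1, 4: ˌtu:r.ro.po.ˌkri.ˈna:n.li:.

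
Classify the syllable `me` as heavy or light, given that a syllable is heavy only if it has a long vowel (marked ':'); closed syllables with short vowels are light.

`me`: short vowel, open (no coda). Short vowel → light.

light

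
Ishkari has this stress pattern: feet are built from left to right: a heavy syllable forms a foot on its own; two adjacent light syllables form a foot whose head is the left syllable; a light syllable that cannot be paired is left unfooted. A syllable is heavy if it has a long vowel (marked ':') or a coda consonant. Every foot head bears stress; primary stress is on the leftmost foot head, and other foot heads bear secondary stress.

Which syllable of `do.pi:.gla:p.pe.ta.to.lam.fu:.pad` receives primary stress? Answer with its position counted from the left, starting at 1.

2

Weights: 1 do L, 2 pi: H, 3 gla:p H, 4 pe L, 5 ta L, 6 to L, 7 lam H, 8 fu: H, 9 pad H.
Parse left to right (heavy = foot alone; LL = one foot; stranded L unfooted): do (ˈpi:) (ˈgla:p) (ˈpe.ta) to (ˈlam) (ˈfu:) (ˈpad).
Foot heads: 2, 3, 4, 7, 8, 9.
Primary stress on the leftmost head = syllable 2.
Primary stress: syllable 2 → do.ˈpi:.gla:p.pe.ta.to.lam.fu:.pad.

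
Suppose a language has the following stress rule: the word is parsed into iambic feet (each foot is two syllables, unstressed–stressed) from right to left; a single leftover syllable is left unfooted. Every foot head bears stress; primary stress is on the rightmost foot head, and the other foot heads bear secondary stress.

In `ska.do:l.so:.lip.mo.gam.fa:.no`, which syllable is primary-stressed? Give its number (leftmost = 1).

Parse right to left into iambic (σˈσ) feet: (ska.ˈdo:l) (so:.ˈlip) (mo.ˈgam) (fa:.ˈno).
Foot heads (stressed positions): 2, 4, 6, 8.
End Rule Rightmost: primary stress on the rightmost head = syllable 8.
Primary stress: syllable 8 → ska.do:l.so:.lip.mo.gam.fa:.ˈno.

8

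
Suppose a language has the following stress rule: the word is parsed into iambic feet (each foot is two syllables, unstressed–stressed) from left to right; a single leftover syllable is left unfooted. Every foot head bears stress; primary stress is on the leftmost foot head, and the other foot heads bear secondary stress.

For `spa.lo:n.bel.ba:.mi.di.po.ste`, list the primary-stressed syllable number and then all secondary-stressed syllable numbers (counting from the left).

Parse left to right into iambic (σˈσ) feet: (spa.ˈlo:n) (bel.ˈba:) (mi.ˈdi) (po.ˈste).
Foot heads (stressed positions): 2, 4, 6, 8.
End Rule Leftmost: primary stress on the leftmost head = syllable 2.
Secondary stress on 4, 6, 8: spa.ˈlo:n.bel.ˌba:.mi.ˌdi.po.ˌste.

primary 2, secondary 4, 6, 8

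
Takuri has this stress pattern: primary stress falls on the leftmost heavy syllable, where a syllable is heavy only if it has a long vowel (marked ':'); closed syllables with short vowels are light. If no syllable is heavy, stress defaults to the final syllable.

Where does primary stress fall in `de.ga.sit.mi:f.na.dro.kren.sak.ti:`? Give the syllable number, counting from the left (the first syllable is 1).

4

Weights: 1 de L, 2 ga L, 3 sit L, 4 mi:f H, 5 na L, 6 dro L, 7 kren L, 8 sak L, 9 ti: H.
Heavy syllables in the domain: 4, 9. The leftmost is syllable 4 (mi:f).
Primary stress: syllable 4 → de.ga.sit.ˈmi:f.na.dro.kren.sak.ti:.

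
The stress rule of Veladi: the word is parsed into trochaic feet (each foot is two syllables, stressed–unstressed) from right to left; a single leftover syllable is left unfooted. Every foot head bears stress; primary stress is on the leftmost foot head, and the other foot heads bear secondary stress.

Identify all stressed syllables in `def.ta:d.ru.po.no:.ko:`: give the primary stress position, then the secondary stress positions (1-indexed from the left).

Parse right to left into trochaic (ˈσσ) feet: (ˈdef.ta:d) (ˈru.po) (ˈno:.ko:).
Foot heads (stressed positions): 1, 3, 5.
End Rule Leftmost: primary stress on the leftmost head = syllable 1.
Secondary stress on 3, 5: ˈdef.ta:d.ˌru.po.ˌno:.ko:.

primary 1, secondary 3, 5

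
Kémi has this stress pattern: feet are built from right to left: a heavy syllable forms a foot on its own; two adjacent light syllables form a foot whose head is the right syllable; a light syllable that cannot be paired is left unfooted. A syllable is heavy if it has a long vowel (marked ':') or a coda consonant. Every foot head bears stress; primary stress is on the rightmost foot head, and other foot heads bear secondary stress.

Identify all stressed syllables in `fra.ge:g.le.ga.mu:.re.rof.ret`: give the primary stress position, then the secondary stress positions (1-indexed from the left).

primary 8, secondary 2, 4, 5, 7

Weights: 1 fra L, 2 ge:g H, 3 le L, 4 ga L, 5 mu: H, 6 re L, 7 rof H, 8 ret H.
Parse right to left (heavy = foot alone; LL = one foot; stranded L unfooted): fra (ˈge:g) (le.ˈga) (ˈmu:) re (ˈrof) (ˈret).
Foot heads: 2, 4, 5, 7, 8.
Primary stress on the rightmost head = syllable 8.
Secondary stress on 2, 4, 5, 7: fra.ˌge:g.le.ˌga.ˌmu:.re.ˌrof.ˈret.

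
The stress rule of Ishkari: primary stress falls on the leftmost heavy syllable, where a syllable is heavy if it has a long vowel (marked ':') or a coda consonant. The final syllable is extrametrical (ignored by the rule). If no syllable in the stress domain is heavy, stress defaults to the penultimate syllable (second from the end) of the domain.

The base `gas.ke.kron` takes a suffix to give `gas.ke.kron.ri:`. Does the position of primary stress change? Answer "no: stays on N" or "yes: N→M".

Base `gas.ke.kron` (3 syllables):
  The final syllable (3, kron) is extrametrical; the stress domain is syllables 1–2.
  Weights: 1 gas H, 2 ke L.
  Heavy syllables in the domain: 1. The leftmost is syllable 1 (gas).
  → primary stress on syllable 1.
Suffixed `gas.ke.kron.ri:` (4 syllables):
  The final syllable (4, ri:) is extrametrical; the stress domain is syllables 1–3.
  Weights: 1 gas H, 2 ke L, 3 kron H.
  Heavy syllables in the domain: 1, 3. The leftmost is syllable 1 (gas).
  → primary stress on syllable 1.

no: stays on 1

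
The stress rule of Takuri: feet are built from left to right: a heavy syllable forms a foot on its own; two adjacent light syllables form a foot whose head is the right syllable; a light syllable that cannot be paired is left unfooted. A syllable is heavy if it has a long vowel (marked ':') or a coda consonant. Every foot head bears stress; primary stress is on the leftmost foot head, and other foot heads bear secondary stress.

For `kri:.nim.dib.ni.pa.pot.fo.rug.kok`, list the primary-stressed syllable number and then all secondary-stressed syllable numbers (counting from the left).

Weights: 1 kri: H, 2 nim H, 3 dib H, 4 ni L, 5 pa L, 6 pot H, 7 fo L, 8 rug H, 9 kok H.
Parse left to right (heavy = foot alone; LL = one foot; stranded L unfooted): (ˈkri:) (ˈnim) (ˈdib) (ni.ˈpa) (ˈpot) fo (ˈrug) (ˈkok).
Foot heads: 1, 2, 3, 5, 6, 8, 9.
Primary stress on the leftmost head = syllable 1.
Secondary stress on 2, 3, 5, 6, 8, 9: ˈkri:.ˌnim.ˌdib.ni.ˌpa.ˌpot.fo.ˌrug.ˌkok.

primary 1, secondary 2, 3, 5, 6, 8, 9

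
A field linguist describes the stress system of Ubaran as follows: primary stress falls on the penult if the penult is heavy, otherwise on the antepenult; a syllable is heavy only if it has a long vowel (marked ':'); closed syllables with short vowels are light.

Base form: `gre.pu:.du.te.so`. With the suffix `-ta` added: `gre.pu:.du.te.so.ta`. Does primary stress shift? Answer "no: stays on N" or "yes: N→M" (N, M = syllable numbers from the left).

Base `gre.pu:.du.te.so` (5 syllables):
  Weights: 3 du L, 4 te L, 5 so L.
  The penult (syllable 4, te) is light, so stress falls on the antepenult (syllable 3, du).
  → primary stress on syllable 3.
Suffixed `gre.pu:.du.te.so.ta` (6 syllables):
  Weights: 4 te L, 5 so L, 6 ta L.
  The penult (syllable 5, so) is light, so stress falls on the antepenult (syllable 4, te).
  → primary stress on syllable 4.

yes: 3→4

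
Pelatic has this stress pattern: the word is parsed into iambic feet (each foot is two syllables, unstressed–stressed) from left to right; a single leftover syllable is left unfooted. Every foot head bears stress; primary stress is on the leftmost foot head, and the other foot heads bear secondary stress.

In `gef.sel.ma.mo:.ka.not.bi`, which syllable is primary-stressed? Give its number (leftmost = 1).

Parse left to right into iambic (σˈσ) feet: (gef.ˈsel) (ma.ˈmo:) (ka.ˈnot) bi. Syllable 7 is left unfooted.
Foot heads (stressed positions): 2, 4, 6.
End Rule Leftmost: primary stress on the leftmost head = syllable 2.
Primary stress: syllable 2 → gef.ˈsel.ma.mo:.ka.not.bi.

2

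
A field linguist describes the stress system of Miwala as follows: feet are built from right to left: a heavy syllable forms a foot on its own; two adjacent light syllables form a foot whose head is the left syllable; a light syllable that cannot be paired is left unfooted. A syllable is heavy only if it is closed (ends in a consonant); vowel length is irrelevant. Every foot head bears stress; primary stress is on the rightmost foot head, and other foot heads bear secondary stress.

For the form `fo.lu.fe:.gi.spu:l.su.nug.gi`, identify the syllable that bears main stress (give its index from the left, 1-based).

7

Weights: 1 fo L, 2 lu L, 3 fe: L, 4 gi L, 5 spu:l H, 6 su L, 7 nug H, 8 gi L.
Parse right to left (heavy = foot alone; LL = one foot; stranded L unfooted): (ˈfo.lu) (ˈfe:.gi) (ˈspu:l) su (ˈnug) gi.
Foot heads: 1, 3, 5, 7.
Primary stress on the rightmost head = syllable 7.
Primary stress: syllable 7 → fo.lu.fe:.gi.spu:l.su.ˈnug.gi.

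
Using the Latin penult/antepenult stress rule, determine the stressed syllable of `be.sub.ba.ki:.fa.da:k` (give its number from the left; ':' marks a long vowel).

Classical Latin: stress the penult if heavy (long vowel or closed), else the antepenult.
Weights: 4 ki: H, 5 fa L, 6 da:k H.
The penult (syllable 5, fa) is light, so stress falls on the antepenult (syllable 4, ki:).
Stress on syllable 4: be.sub.ba.ˈki:.fa.da:k.

4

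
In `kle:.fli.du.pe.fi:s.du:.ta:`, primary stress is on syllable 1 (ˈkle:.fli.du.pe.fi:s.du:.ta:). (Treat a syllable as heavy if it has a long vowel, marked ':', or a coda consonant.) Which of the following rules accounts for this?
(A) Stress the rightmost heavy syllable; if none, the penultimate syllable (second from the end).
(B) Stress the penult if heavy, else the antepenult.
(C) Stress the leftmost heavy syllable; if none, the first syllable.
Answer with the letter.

Rule A → syllable 7 (observed: 1).
Rule B → syllable 6 (observed: 1).
Rule C → syllable 1 ✓.

C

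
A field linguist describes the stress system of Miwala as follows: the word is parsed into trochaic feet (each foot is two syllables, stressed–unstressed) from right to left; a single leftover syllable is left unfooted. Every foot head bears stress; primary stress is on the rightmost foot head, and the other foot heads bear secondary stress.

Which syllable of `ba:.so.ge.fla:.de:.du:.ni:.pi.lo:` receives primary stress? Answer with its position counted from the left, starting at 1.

Parse right to left into trochaic (ˈσσ) feet: ba: (ˈso.ge) (ˈfla:.de:) (ˈdu:.ni:) (ˈpi.lo:). Syllable 1 is left unfooted.
Foot heads (stressed positions): 2, 4, 6, 8.
End Rule Rightmost: primary stress on the rightmost head = syllable 8.
Primary stress: syllable 8 → ba:.so.ge.fla:.de:.du:.ni:.ˈpi.lo:.

8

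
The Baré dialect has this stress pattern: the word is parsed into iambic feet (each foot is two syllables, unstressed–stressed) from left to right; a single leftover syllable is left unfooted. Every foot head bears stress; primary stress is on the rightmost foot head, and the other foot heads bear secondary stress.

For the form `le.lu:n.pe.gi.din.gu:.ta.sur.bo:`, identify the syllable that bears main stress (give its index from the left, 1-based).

8

Parse left to right into iambic (σˈσ) feet: (le.ˈlu:n) (pe.ˈgi) (din.ˈgu:) (ta.ˈsur) bo:. Syllable 9 is left unfooted.
Foot heads (stressed positions): 2, 4, 6, 8.
End Rule Rightmost: primary stress on the rightmost head = syllable 8.
Primary stress: syllable 8 → le.lu:n.pe.gi.din.gu:.ta.ˈsur.bo:.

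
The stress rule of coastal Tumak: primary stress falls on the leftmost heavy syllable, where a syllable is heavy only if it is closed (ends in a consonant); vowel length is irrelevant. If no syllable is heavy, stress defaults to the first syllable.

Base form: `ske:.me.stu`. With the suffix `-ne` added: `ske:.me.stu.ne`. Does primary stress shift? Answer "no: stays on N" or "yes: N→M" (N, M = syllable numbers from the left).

no: stays on 1

Base `ske:.me.stu` (3 syllables):
  Weights: 1 ske: L, 2 me L, 3 stu L.
  No heavy syllable in the domain; default to the first syllable = syllable 1.
  → primary stress on syllable 1.
Suffixed `ske:.me.stu.ne` (4 syllables):
  Weights: 1 ske: L, 2 me L, 3 stu L, 4 ne L.
  No heavy syllable in the domain; default to the first syllable = syllable 1.
  → primary stress on syllable 1.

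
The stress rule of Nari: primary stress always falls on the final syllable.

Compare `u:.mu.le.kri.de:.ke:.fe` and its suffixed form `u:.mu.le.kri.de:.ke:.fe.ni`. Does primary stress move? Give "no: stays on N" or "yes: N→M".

yes: 7→8

Base `u:.mu.le.kri.de:.ke:.fe` (7 syllables):
  The word has 7 syllables; the final syllable is syllable 7 (fe).
  → primary stress on syllable 7.
Suffixed `u:.mu.le.kri.de:.ke:.fe.ni` (8 syllables):
  The word has 8 syllables; the final syllable is syllable 8 (ni).
  → primary stress on syllable 8.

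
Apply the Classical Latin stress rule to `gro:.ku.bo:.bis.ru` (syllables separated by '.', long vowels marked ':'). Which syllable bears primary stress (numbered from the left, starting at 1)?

Classical Latin: stress the penult if heavy (long vowel or closed), else the antepenult.
Weights: 3 bo: H, 4 bis H, 5 ru L.
The penult (syllable 4, bis) is heavy, so it takes stress.
Stress on syllable 4: gro:.ku.bo:.ˈbis.ru.

4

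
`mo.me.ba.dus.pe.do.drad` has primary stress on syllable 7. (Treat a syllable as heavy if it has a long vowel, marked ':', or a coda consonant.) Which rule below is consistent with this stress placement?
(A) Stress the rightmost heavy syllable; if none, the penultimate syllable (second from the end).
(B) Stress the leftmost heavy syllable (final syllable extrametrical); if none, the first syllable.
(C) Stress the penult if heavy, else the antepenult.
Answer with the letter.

Rule A → syllable 7 ✓.
Rule B → syllable 4 (observed: 7).
Rule C → syllable 5 (observed: 7).

A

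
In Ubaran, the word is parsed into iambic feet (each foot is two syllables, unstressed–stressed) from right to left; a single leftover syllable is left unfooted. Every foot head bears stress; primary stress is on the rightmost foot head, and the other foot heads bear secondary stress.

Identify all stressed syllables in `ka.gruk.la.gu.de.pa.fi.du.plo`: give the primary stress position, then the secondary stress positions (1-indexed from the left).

Parse right to left into iambic (σˈσ) feet: ka (gruk.ˈla) (gu.ˈde) (pa.ˈfi) (du.ˈplo). Syllable 1 is left unfooted.
Foot heads (stressed positions): 3, 5, 7, 9.
End Rule Rightmost: primary stress on the rightmost head = syllable 9.
Secondary stress on 3, 5, 7: ka.gruk.ˌla.gu.ˌde.pa.ˌfi.du.ˈplo.

primary 9, secondary 3, 5, 7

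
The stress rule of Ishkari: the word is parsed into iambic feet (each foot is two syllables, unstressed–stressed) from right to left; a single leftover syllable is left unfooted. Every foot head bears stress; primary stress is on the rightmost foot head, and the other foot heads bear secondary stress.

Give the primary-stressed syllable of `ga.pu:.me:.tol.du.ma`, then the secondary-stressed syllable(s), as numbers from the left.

primary 6, secondary 2, 4

Parse right to left into iambic (σˈσ) feet: (ga.ˈpu:) (me:.ˈtol) (du.ˈma).
Foot heads (stressed positions): 2, 4, 6.
End Rule Rightmost: primary stress on the rightmost head = syllable 6.
Secondary stress on 2, 4: ga.ˌpu:.me:.ˌtol.du.ˈma.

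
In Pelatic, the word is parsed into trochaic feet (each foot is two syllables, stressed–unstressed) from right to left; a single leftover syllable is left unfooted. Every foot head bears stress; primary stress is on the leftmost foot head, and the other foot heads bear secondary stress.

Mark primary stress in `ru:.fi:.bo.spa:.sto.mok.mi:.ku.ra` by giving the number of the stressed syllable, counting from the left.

Parse right to left into trochaic (ˈσσ) feet: ru: (ˈfi:.bo) (ˈspa:.sto) (ˈmok.mi:) (ˈku.ra). Syllable 1 is left unfooted.
Foot heads (stressed positions): 2, 4, 6, 8.
End Rule Leftmost: primary stress on the leftmost head = syllable 2.
Primary stress: syllable 2 → ru:.ˈfi:.bo.spa:.sto.mok.mi:.ku.ra.

2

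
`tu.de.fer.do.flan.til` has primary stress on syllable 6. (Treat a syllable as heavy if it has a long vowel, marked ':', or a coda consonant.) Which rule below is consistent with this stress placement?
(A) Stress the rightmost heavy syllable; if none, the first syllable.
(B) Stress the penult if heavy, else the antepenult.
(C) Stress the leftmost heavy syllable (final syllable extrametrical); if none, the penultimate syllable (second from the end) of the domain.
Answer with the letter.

Rule A → syllable 6 ✓.
Rule B → syllable 5 (observed: 6).
Rule C → syllable 3 (observed: 6).

A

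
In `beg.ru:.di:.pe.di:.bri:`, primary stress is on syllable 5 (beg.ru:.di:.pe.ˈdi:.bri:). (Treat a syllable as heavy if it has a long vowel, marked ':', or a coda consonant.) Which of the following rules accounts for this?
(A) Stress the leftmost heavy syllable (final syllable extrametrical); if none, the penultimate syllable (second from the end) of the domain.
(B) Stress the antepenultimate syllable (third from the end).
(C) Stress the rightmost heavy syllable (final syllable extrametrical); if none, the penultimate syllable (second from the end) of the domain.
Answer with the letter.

Rule A → syllable 1 (observed: 5).
Rule B → syllable 4 (observed: 5).
Rule C → syllable 5 ✓.

C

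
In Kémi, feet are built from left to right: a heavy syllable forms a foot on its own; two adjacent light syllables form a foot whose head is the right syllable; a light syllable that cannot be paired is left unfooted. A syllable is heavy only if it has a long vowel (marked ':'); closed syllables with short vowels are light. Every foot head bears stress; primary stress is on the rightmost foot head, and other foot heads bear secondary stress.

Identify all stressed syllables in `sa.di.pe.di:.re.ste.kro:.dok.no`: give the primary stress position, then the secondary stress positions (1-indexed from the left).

Weights: 1 sa L, 2 di L, 3 pe L, 4 di: H, 5 re L, 6 ste L, 7 kro: H, 8 dok L, 9 no L.
Parse left to right (heavy = foot alone; LL = one foot; stranded L unfooted): (sa.ˈdi) pe (ˈdi:) (re.ˈste) (ˈkro:) (dok.ˈno).
Foot heads: 2, 4, 6, 7, 9.
Primary stress on the rightmost head = syllable 9.
Secondary stress on 2, 4, 6, 7: sa.ˌdi.pe.ˌdi:.re.ˌste.ˌkro:.dok.ˈno.

primary 9, secondary 2, 4, 6, 7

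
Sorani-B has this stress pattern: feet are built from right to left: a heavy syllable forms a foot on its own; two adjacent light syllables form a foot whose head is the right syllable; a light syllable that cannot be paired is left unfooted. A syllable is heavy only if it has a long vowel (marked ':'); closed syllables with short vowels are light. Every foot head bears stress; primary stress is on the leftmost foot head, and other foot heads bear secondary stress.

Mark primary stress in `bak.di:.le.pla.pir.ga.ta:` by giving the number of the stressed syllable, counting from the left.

2

Weights: 1 bak L, 2 di: H, 3 le L, 4 pla L, 5 pir L, 6 ga L, 7 ta: H.
Parse right to left (heavy = foot alone; LL = one foot; stranded L unfooted): bak (ˈdi:) (le.ˈpla) (pir.ˈga) (ˈta:).
Foot heads: 2, 4, 6, 7.
Primary stress on the leftmost head = syllable 2.
Primary stress: syllable 2 → bak.ˈdi:.le.pla.pir.ga.ta:.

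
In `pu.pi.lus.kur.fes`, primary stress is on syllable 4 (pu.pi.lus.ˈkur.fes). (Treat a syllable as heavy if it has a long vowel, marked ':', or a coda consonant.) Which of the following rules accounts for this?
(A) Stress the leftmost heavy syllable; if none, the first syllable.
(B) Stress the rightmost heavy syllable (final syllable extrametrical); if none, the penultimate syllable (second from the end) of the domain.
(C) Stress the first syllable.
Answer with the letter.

Rule A → syllable 3 (observed: 4).
Rule B → syllable 4 ✓.
Rule C → syllable 1 (observed: 4).

B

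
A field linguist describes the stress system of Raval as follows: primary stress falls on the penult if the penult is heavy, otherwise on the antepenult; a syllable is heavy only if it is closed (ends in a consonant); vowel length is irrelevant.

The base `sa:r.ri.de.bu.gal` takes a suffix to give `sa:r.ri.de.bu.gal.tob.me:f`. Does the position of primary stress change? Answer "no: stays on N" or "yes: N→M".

yes: 3→6

Base `sa:r.ri.de.bu.gal` (5 syllables):
  Weights: 3 de L, 4 bu L, 5 gal H.
  The penult (syllable 4, bu) is light, so stress falls on the antepenult (syllable 3, de).
  → primary stress on syllable 3.
Suffixed `sa:r.ri.de.bu.gal.tob.me:f` (7 syllables):
  Weights: 5 gal H, 6 tob H, 7 me:f H.
  The penult (syllable 6, tob) is heavy, so it takes stress.
  → primary stress on syllable 6.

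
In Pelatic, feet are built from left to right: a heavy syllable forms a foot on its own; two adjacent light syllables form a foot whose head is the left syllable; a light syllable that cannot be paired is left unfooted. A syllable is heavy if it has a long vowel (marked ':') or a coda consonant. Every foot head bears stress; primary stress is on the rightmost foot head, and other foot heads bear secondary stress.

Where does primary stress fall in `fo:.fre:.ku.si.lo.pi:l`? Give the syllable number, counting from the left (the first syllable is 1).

6

Weights: 1 fo: H, 2 fre: H, 3 ku L, 4 si L, 5 lo L, 6 pi:l H.
Parse left to right (heavy = foot alone; LL = one foot; stranded L unfooted): (ˈfo:) (ˈfre:) (ˈku.si) lo (ˈpi:l).
Foot heads: 1, 2, 3, 6.
Primary stress on the rightmost head = syllable 6.
Primary stress: syllable 6 → fo:.fre:.ku.si.lo.ˈpi:l.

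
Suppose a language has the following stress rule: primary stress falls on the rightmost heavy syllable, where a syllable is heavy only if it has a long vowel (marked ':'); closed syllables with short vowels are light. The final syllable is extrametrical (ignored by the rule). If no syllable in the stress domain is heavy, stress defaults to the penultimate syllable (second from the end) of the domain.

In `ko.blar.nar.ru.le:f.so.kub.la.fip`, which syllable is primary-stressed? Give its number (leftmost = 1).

The final syllable (9, fip) is extrametrical; the stress domain is syllables 1–8.
Weights: 1 ko L, 2 blar L, 3 nar L, 4 ru L, 5 le:f H, 6 so L, 7 kub L, 8 la L.
Heavy syllables in the domain: 5. The rightmost is syllable 5 (le:f).
Primary stress: syllable 5 → ko.blar.nar.ru.ˈle:f.so.kub.la.fip.

5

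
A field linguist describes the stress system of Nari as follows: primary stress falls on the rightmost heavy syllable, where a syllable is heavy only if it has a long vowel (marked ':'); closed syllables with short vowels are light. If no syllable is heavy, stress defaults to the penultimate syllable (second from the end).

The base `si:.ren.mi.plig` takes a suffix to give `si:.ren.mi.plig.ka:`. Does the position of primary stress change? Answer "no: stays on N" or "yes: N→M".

yes: 1→5

Base `si:.ren.mi.plig` (4 syllables):
  Weights: 1 si: H, 2 ren L, 3 mi L, 4 plig L.
  Heavy syllables in the domain: 1. The rightmost is syllable 1 (si:).
  → primary stress on syllable 1.
Suffixed `si:.ren.mi.plig.ka:` (5 syllables):
  Weights: 1 si: H, 2 ren L, 3 mi L, 4 plig L, 5 ka: H.
  Heavy syllables in the domain: 1, 5. The rightmost is syllable 5 (ka:).
  → primary stress on syllable 5.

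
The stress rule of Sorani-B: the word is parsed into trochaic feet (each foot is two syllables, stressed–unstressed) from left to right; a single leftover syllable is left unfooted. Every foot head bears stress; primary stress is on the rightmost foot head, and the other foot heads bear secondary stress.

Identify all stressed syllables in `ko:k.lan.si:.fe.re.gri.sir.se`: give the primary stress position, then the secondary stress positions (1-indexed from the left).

Parse left to right into trochaic (ˈσσ) feet: (ˈko:k.lan) (ˈsi:.fe) (ˈre.gri) (ˈsir.se).
Foot heads (stressed positions): 1, 3, 5, 7.
End Rule Rightmost: primary stress on the rightmost head = syllable 7.
Secondary stress on 1, 3, 5: ˌko:k.lan.ˌsi:.fe.ˌre.gri.ˈsir.se.

primary 7, secondary 1, 3, 5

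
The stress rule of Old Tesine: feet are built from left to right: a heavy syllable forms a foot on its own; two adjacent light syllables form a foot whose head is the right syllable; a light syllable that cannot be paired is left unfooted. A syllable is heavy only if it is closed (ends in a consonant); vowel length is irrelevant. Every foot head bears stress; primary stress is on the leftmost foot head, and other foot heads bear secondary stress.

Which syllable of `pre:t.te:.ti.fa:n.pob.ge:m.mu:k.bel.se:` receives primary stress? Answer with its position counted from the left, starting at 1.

Weights: 1 pre:t H, 2 te: L, 3 ti L, 4 fa:n H, 5 pob H, 6 ge:m H, 7 mu:k H, 8 bel H, 9 se: L.
Parse left to right (heavy = foot alone; LL = one foot; stranded L unfooted): (ˈpre:t) (te:.ˈti) (ˈfa:n) (ˈpob) (ˈge:m) (ˈmu:k) (ˈbel) se:.
Foot heads: 1, 3, 4, 5, 6, 7, 8.
Primary stress on the leftmost head = syllable 1.
Primary stress: syllable 1 → ˈpre:t.te:.ti.fa:n.pob.ge:m.mu:k.bel.se:.

1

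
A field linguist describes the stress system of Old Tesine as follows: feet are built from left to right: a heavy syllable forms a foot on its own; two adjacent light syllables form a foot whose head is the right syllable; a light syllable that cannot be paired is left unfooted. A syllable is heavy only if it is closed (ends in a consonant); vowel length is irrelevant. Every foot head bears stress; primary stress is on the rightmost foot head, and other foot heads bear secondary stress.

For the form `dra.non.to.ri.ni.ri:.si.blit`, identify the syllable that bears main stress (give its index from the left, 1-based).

8

Weights: 1 dra L, 2 non H, 3 to L, 4 ri L, 5 ni L, 6 ri: L, 7 si L, 8 blit H.
Parse left to right (heavy = foot alone; LL = one foot; stranded L unfooted): dra (ˈnon) (to.ˈri) (ni.ˈri:) si (ˈblit).
Foot heads: 2, 4, 6, 8.
Primary stress on the rightmost head = syllable 8.
Primary stress: syllable 8 → dra.non.to.ri.ni.ri:.si.ˈblit.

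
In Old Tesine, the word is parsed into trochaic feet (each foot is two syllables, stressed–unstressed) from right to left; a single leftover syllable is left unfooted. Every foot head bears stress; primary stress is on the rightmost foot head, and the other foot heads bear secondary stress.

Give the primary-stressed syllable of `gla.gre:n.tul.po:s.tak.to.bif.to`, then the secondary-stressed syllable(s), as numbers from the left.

Parse right to left into trochaic (ˈσσ) feet: (ˈgla.gre:n) (ˈtul.po:s) (ˈtak.to) (ˈbif.to).
Foot heads (stressed positions): 1, 3, 5, 7.
End Rule Rightmost: primary stress on the rightmost head = syllable 7.
Secondary stress on 1, 3, 5: ˌgla.gre:n.ˌtul.po:s.ˌtak.to.ˈbif.to.

primary 7, secondary 1, 3, 5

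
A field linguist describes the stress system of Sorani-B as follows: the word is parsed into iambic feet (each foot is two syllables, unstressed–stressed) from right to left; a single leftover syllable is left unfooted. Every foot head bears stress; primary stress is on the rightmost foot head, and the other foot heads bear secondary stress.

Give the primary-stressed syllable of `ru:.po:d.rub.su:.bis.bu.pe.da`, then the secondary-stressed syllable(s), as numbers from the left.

primary 8, secondary 2, 4, 6

Parse right to left into iambic (σˈσ) feet: (ru:.ˈpo:d) (rub.ˈsu:) (bis.ˈbu) (pe.ˈda).
Foot heads (stressed positions): 2, 4, 6, 8.
End Rule Rightmost: primary stress on the rightmost head = syllable 8.
Secondary stress on 2, 4, 6: ru:.ˌpo:d.rub.ˌsu:.bis.ˌbu.pe.ˈda.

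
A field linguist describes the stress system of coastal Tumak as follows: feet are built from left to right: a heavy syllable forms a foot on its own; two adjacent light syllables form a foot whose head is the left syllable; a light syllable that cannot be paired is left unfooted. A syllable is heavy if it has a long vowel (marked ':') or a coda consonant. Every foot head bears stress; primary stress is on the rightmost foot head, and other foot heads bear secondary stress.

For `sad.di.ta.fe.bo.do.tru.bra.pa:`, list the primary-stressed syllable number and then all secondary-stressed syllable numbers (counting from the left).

Weights: 1 sad H, 2 di L, 3 ta L, 4 fe L, 5 bo L, 6 do L, 7 tru L, 8 bra L, 9 pa: H.
Parse left to right (heavy = foot alone; LL = one foot; stranded L unfooted): (ˈsad) (ˈdi.ta) (ˈfe.bo) (ˈdo.tru) bra (ˈpa:).
Foot heads: 1, 2, 4, 6, 9.
Primary stress on the rightmost head = syllable 9.
Secondary stress on 1, 2, 4, 6: ˌsad.ˌdi.ta.ˌfe.bo.ˌdo.tru.bra.ˈpa:.

primary 9, secondary 1, 2, 4, 6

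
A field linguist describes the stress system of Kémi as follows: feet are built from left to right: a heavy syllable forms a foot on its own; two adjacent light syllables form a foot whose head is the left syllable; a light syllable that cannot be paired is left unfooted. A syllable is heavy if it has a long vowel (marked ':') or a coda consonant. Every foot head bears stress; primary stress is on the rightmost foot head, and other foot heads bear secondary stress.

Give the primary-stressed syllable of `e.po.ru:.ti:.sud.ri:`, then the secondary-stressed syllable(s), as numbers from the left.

primary 6, secondary 1, 3, 4, 5

Weights: 1 e L, 2 po L, 3 ru: H, 4 ti: H, 5 sud H, 6 ri: H.
Parse left to right (heavy = foot alone; LL = one foot; stranded L unfooted): (ˈe.po) (ˈru:) (ˈti:) (ˈsud) (ˈri:).
Foot heads: 1, 3, 4, 5, 6.
Primary stress on the rightmost head = syllable 6.
Secondary stress on 1, 3, 4, 5: ˌe.po.ˌru:.ˌti:.ˌsud.ˈri:.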